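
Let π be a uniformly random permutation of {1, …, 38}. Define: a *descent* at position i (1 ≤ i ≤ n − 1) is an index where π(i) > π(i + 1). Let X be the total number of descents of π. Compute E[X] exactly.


Write X = Σ X_I over i = 1, …, 37, with X_I the indicator of one descent.
There are 37 indicators.
For each fixed i, the pair (π(i), π(i+1)) is a uniformly random ordered pair of distinct values from {1, …, 38}; by symmetry P[π(i) > π(i+1)] = 1/2.
By linearity: E[X] = 37 · (1/2) = (38 − 1) · (1/2) = 37/2 ≈ 18.50000.

E[X] = 37/2 = 18.50000.


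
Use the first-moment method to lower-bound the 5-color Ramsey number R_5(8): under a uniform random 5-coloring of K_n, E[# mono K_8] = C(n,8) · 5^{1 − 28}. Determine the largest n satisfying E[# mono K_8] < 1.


We need C(n, 8) · 5^{1 − 28} < 1, i.e. C(n, 8) < 5^{28 − 1} = 7450580596923828125.
Check values of n near the boundary:
  n = 859: C(859, 8) = 7115855595170747139; 7115855595170747139 < 7450580596923828125? YES
  n = 860: C(860, 8) = 7182671140665308145; 7182671140665308145 < 7450580596923828125? YES
  n = 861: C(861, 8) = 7250034996615275865; 7250034996615275865 < 7450580596923828125? YES
  n = 862: C(862, 8) = 7317951015318931845; 7317951015318931845 < 7450580596923828125? YES
  n = 863: C(863, 8) = 7386423071602617757; 7386423071602617757 < 7450580596923828125? YES
  n = 864: C(864, 8) = 7455455062926006708; 7455455062926006708 < 7450580596923828125? NO
The largest n with C(n, 8) < 7450580596923828125 is n = 863 (where E[X] = 7386423071602617757/7450580596923828125 ≈ 0.9914). Hence R_5(8) > 863, i.e. R_5(8) ≥ 864.

Largest n = 863; hence R_5(8) > 863.


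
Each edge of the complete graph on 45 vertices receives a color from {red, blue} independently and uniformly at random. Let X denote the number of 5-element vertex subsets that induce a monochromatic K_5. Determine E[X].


Let X = Σ_S X_S over the C(45, 5) = 1221759 subsets S of size 5, where X_S = 1 if the K_5 on S is monochromatic.
For a fixed S, the K_5 on S has C(5, 2) = 10 edges. P[all 10 edges red] = (1/2)^10, and likewise for blue, so P[monochromatic] = 2·(1/2)^10 = 2^{1 − 10} = 1/512.
Summing: E[X] = C(45, 5) · 2^{1 − 10} = 1221759 · 1/512 = 1221759/512.
Numerically: E[X] ≈ 2386.248.

E[X] = C(45,5)·2^(1−C(5,2)) = 1221759/512 ≈ 2386.248.


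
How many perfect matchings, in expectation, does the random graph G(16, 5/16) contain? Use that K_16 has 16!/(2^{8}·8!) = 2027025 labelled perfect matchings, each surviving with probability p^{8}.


K_16 has 16!/(2^{8}·8!) = 2027025 labelled perfect matchings.
For each such perfect matching H, let X_H = 1 if all 8 edges of H are present in G. Then P[X_H = 1] = p^{8} = (5/16)^{8} = 390625/4294967296.
By linearity of expectation: E[X] = Σ_H E[X_H] = 2027025 · p^{8} = 2027025 · 390625/4294967296 = 791806640625/4294967296.
Numerically: E[X] ≈ 184.4.

E[X] = 2027025 · (5/16)^{8} = 791806640625/4294967296 ≈ 184.4.


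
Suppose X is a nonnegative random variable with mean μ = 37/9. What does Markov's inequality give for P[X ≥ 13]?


μ = E[X] = 37/9, a = 13.
Markov: P[X ≥ 13] ≤ μ/a = (37/9)/13 = 37/117.
Numerically: ≈ 0.316.
(Since a = 13 > μ = 4.111, the bound 37/117 is < 1 and informative.)

P[X ≥ 13] ≤ 37/117 ≈ 0.316.


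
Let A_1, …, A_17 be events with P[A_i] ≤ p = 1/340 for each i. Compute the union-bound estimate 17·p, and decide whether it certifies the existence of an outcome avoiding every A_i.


Union bound: P[∪_{i=1}^{17} A_i] ≤ Σ_i P[A_i] ≤ 17·p = 17·(1/340) = 1/20.
Numerically: 1/20 ≈ 0.0500.
Is 1/20 < 1? YES.
Since P[∪ A_i] ≤ 1/20 < 1, the complement has P[∩ A_i^c] ≥ 1 − 1/20 = 19/20 > 0, so some outcome avoids every A_i.

17·p = 1/20 ≈ 0.0500; existence CERTIFIED by the union bound.


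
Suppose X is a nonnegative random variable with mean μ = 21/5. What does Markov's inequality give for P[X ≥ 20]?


μ = E[X] = 21/5, a = 20.
Markov: P[X ≥ 20] ≤ μ/a = (21/5)/20 = 21/100.
Numerically: ≈ 0.210000.
(Since a = 20 > μ = 4.200000, the bound 21/100 is < 1 and informative.)

P[X ≥ 20] ≤ 21/100 ≈ 0.210000.


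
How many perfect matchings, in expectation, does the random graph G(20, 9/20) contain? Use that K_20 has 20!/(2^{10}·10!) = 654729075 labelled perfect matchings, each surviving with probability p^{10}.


K_20 has 20!/(2^{10}·10!) = 654729075 labelled perfect matchings.
For each such perfect matching H, let X_H = 1 if all 10 edges of H are present in G. Then P[X_H = 1] = p^{10} = (9/20)^{10} = 3486784401/10240000000000.
By linearity of expectation: E[X] = Σ_H E[X_H] = 654729075 · p^{10} = 654729075 · 3486784401/10240000000000 = 91315965023646363/409600000000.
Numerically: E[X] ≈ 2.229e+05.

E[X] = 654729075 · (9/20)^{10} = 91315965023646363/409600000000 ≈ 2.229e+05.


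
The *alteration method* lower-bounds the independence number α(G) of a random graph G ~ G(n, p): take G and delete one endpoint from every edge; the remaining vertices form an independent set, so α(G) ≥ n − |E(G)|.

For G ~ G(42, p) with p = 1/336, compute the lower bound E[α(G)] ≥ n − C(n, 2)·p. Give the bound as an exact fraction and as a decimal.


E[|E(G)|] = C(42, 2)·p = 861 · (1/336) = 41/16.
E[α(G)] ≥ n − E[|E(G)|] = 42 − 41/16 = 631/16.
Numerically: ≈ 39.4375.
(This is only a lower bound; the true E[α(G)] may be larger.)

E[α(G)] ≥ 631/16 ≈ 39.4375.


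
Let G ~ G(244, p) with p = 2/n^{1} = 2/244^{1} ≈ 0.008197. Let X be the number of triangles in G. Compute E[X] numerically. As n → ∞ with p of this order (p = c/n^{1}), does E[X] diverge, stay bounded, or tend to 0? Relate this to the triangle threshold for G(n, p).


Number of potential triangles: C(244, 3) = 2391444.
Each occurs with probability p³ ≈ (0.008197)³ ≈ 5.507069e-07.
By linearity: E[X] = C(244, 3)·p³ ≈ 2391444 · 5.507069e-07 ≈ 1.3170.
Here α = 1, so p = 2/n is exactly at the triangle threshold p ~ 1/n. Asymptotically E[X] → c³/6 = 2³/6 = 4/3 ≈ 1.3333, a bounded constant. In this regime the triangle count is asymptotically Poisson(c³/6).

E[X] ≈ 1.3170; in regime p = Θ(1/n^{1}) E[X] stays bounded (at the triangle threshold p ~ 1/n).


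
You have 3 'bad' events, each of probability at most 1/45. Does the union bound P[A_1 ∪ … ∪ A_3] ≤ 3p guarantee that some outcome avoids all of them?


Union bound: P[∪_{i=1}^{3} A_i] ≤ Σ_i P[A_i] ≤ 3·p = 3·(1/45) = 1/15.
Numerically: 1/15 ≈ 0.066667.
Is 1/15 < 1? YES.
Since P[∪ A_i] ≤ 1/15 < 1, the complement has P[∩ A_i^c] ≥ 1 − 1/15 = 14/15 > 0, so some outcome avoids every A_i.

3·p = 1/15 ≈ 0.066667; existence CERTIFIED by the union bound.


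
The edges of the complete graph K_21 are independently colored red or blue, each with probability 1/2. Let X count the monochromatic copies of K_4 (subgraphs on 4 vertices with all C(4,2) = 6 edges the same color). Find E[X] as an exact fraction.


Let X = Σ_S X_S over the C(21, 4) = 5985 subsets S of size 4, where X_S = 1 if the K_4 on S is monochromatic.
For a fixed S, the K_4 on S has C(4, 2) = 6 edges. P[all 6 edges red] = (1/2)^6, and likewise for blue, so P[monochromatic] = 2·(1/2)^6 = 2^{1 − 6} = 1/32.
By linearity: E[X] = C(21, 4) · 2^{1 − 6} = 5985 · 1/32 = 5985/32.
Numerically: E[X] ≈ 187.03125.

E[X] = C(21,4)·2^(1−C(4,2)) = 5985/32 ≈ 187.03125.


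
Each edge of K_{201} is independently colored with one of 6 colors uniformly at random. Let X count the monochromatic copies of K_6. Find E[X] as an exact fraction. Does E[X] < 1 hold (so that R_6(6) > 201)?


E[X] = C(201, 6) · 6^{1 − 15} = 84944276340 · 6^{−14} = 84944276340/78364164096.
As a reduced fraction: E[X] = 7078689695/6530347008 ≈ 1.083968.
Is E[X] < 1? NO.
Since E[X] ≥ 1, the first-moment bound is inconclusive at n = 201; it does NOT by itself certify R_6(6) > 201.

E[X] = 7078689695/6530347008 ≈ 1.083968; E[X] ≥ 1; first-moment method inconclusive here.


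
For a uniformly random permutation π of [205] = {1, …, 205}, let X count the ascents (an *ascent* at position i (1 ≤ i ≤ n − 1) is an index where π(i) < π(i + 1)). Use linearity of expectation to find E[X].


Write X = Σ X_I over i = 1, …, 204, with X_I the indicator of one ascent.
There are 204 indicators.
For each fixed i, the pair (π(i), π(i+1)) is a uniformly random ordered pair of distinct values from {1, …, 205}; by symmetry P[π(i) < π(i+1)] = 1/2.
By linearity: E[X] = 204 · (1/2) = (205 − 1) · (1/2) = 102 ≈ 102.000.

E[X] = 102 = 102.000.


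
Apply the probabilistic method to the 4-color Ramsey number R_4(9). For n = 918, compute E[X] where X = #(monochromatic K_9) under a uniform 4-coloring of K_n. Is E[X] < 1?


E[X] = C(918, 9) · 4^{1 − 36} = 1226696518272037432620 · 4^{−35} = 1226696518272037432620/1180591620717411303424.
As a reduced fraction: E[X] = 306674129568009358155/295147905179352825856 ≈ 1.039.
Is E[X] < 1? NO.
Since E[X] ≥ 1, the first-moment bound is inconclusive at n = 918; it does NOT by itself certify R_4(9) > 918.

E[X] = 306674129568009358155/295147905179352825856 ≈ 1.039; E[X] ≥ 1; first-moment method inconclusive here.


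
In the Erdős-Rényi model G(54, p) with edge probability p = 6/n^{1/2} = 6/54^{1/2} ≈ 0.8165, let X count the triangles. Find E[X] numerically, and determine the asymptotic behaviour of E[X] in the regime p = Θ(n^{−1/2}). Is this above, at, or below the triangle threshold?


Number of potential triangles: C(54, 3) = 24804.
Each occurs with probability p³ ≈ (0.8165)³ ≈ 5.4433105e-01.
By linearity: E[X] = C(54, 3)·p³ ≈ 24804 · 5.4433105e-01 ≈ 13501.58746.
Since α = 1/2 < 1, p = c/n^{1/2} ≫ 1/n is above the triangle threshold p ~ 1/n. Asymptotically E[X] ~ (c³/6)·n^{3(1−α)} = (6³/6)·n^{1.5} → ∞; triangles are abundant w.h.p.

E[X] ≈ 13501.58746; in regime p = Θ(1/n^{1/2}) E[X] diverges (above the triangle threshold p ~ 1/n).


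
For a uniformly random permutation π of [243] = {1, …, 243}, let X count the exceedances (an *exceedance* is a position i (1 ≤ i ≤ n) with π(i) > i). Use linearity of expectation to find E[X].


Write X = Σ_{i=1}^{243} X_i, where X_i = 1_{π(i) > i}.
For each fixed i, π(i) is uniform over {1, …, 243} (marginal of a uniform permutation), so P[π(i) > i] = (n − i)/n. Summing: Σ_{i=1}^{243} (n − i)/n = (0 + 1 + … + 242)/243 = 243(243 − 1)/(2·243) = (243 − 1)/2.
Hence E[X] = Σ_{i=1}^{243} (243 − i)/243 = 121 ≈ 121.000000.

E[X] = 121 = 121.000000.


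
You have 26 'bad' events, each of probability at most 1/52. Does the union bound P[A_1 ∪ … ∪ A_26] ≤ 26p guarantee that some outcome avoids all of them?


Union bound: P[∪_{i=1}^{26} A_i] ≤ Σ_i P[A_i] ≤ 26·p = 26·(1/52) = 1/2.
Numerically: 1/2 ≈ 0.500.
Is 1/2 < 1? YES.
Since P[∪ A_i] ≤ 1/2 < 1, the complement has P[∩ A_i^c] ≥ 1 − 1/2 = 1/2 > 0, so some outcome avoids every A_i.

26·p = 1/2 ≈ 0.500; existence CERTIFIED by the union bound.


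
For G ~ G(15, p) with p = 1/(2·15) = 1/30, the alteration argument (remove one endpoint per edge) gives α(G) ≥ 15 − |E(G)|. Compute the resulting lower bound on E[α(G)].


E[|E(G)|] = C(15, 2)·p = 105 · (1/30) = 7/2.
E[α(G)] ≥ n − E[|E(G)|] = 15 − 7/2 = 23/2.
Numerically: ≈ 11.500000.
(This is only a lower bound; the true E[α(G)] may be larger.)

E[α(G)] ≥ 23/2 ≈ 11.500000.


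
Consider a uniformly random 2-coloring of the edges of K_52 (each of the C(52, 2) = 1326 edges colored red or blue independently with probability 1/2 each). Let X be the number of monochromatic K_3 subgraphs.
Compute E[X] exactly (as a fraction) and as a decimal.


Let X = Σ_S X_S over the C(52, 3) = 22100 subsets S of size 3, where X_S = 1 if the K_3 on S is monochromatic.
For a fixed S, the K_3 on S has C(3, 2) = 3 edges. P[all 3 edges red] = (1/2)^3, and likewise for blue, so P[monochromatic] = 2·(1/2)^3 = 2^{1 − 3} = 1/4.
By linearity of expectation: E[X] = C(52, 3) · 2^{1 − 3} = 22100 · 1/4 = 5525.
Numerically: E[X] ≈ 5525.0000.

E[X] = C(52,3)·2^(1−C(3,2)) = 5525 ≈ 5525.0000.


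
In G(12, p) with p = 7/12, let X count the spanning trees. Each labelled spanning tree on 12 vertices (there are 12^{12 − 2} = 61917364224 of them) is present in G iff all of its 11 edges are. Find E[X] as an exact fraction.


K_12 has 12^{12 − 2} = 61917364224 labelled spanning trees.
For each such spanning tree H, let X_H = 1 if all 11 edges of H are present in G. Then P[X_H = 1] = p^{11} = (7/12)^{11} = 1977326743/743008370688.
By linearity of expectation: E[X] = Σ_H E[X_H] = 61917364224 · p^{11} = 61917364224 · 1977326743/743008370688 = 1977326743/12.
Numerically: E[X] ≈ 1.648e+08.

E[X] = 61917364224 · (7/12)^{11} = 1977326743/12 ≈ 1.648e+08.


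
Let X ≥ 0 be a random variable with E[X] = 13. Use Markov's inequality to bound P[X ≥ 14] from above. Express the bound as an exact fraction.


μ = E[X] = 13, a = 14.
Markov: P[X ≥ 14] ≤ μ/a = (13)/14 = 13/14.
Numerically: ≈ 0.9286.
(Since a = 14 > μ = 13.0000, the bound 13/14 is < 1 and informative.)

P[X ≥ 14] ≤ 13/14 ≈ 0.9286.


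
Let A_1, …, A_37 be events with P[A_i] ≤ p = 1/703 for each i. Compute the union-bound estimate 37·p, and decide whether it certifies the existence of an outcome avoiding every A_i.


Union bound: P[∪_{i=1}^{37} A_i] ≤ Σ_i P[A_i] ≤ 37·p = 37·(1/703) = 1/19.
Numerically: 1/19 ≈ 0.0526.
Is 1/19 < 1? YES.
Since P[∪ A_i] ≤ 1/19 < 1, the complement has P[∩ A_i^c] ≥ 1 − 1/19 = 18/19 > 0, so some outcome avoids every A_i.

37·p = 1/19 ≈ 0.0526; existence CERTIFIED by the union bound.


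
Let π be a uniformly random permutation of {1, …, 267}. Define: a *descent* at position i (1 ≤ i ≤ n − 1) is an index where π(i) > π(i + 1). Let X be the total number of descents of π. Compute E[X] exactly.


Write X = Σ X_I over i = 1, …, 266, with X_I the indicator of one descent.
There are 266 indicators.
For each fixed i, the pair (π(i), π(i+1)) is a uniformly random ordered pair of distinct values from {1, …, 267}; by symmetry P[π(i) > π(i+1)] = 1/2.
By linearity: E[X] = 266 · (1/2) = (267 − 1) · (1/2) = 133 ≈ 133.00000.

E[X] = 133 = 133.00000.


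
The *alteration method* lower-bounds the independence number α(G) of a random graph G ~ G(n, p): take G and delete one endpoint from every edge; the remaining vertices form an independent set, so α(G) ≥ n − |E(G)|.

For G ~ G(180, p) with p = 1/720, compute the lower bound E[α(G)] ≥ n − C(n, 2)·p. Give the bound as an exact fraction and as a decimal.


E[|E(G)|] = C(180, 2)·p = 16110 · (1/720) = 179/8.
E[α(G)] ≥ n − E[|E(G)|] = 180 − 179/8 = 1261/8.
Numerically: ≈ 157.625000.
(This is only a lower bound; the true E[α(G)] may be larger.)

E[α(G)] ≥ 1261/8 ≈ 157.625000.


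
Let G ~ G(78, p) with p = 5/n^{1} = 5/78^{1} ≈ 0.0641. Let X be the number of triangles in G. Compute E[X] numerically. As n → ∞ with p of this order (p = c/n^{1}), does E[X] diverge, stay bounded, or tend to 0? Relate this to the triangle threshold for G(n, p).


Number of potential triangles: C(78, 3) = 76076.
Each occurs with probability p³ ≈ (0.0641)³ ≈ 2.63406e-04.
By linearity: E[X] = C(78, 3)·p³ ≈ 76076 · 2.63406e-04 ≈ 20.039.
Here α = 1, so p = 5/n is exactly at the triangle threshold p ~ 1/n. Asymptotically E[X] → c³/6 = 5³/6 = 125/6 ≈ 20.833, a bounded constant. In this regime the triangle count is asymptotically Poisson(c³/6).

E[X] ≈ 20.039; in regime p = Θ(1/n^{1}) E[X] stays bounded (at the triangle threshold p ~ 1/n).


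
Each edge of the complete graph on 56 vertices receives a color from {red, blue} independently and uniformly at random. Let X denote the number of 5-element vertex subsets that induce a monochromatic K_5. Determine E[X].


Let X = Σ_S X_S over the C(56, 5) = 3819816 subsets S of size 5, where X_S = 1 if the K_5 on S is monochromatic.
For a fixed S, the K_5 on S has C(5, 2) = 10 edges. P[all 10 edges red] = (1/2)^10, and likewise for blue, so P[monochromatic] = 2·(1/2)^10 = 2^{1 − 10} = 1/512.
By linearity of expectation: E[X] = C(56, 5) · 2^{1 − 10} = 3819816 · 1/512 = 477477/64.
Numerically: E[X] ≈ 7460.578.

E[X] = C(56,5)·2^(1−C(5,2)) = 477477/64 ≈ 7460.578.


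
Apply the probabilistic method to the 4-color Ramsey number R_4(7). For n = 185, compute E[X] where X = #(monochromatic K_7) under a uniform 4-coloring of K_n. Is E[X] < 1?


E[X] = C(185, 7) · 4^{1 − 21} = 1311854301420 · 4^{−20} = 1311854301420/1099511627776.
As a reduced fraction: E[X] = 327963575355/274877906944 ≈ 1.193.
Is E[X] < 1? NO.
Since E[X] ≥ 1, the first-moment bound is inconclusive at n = 185; it does NOT by itself certify R_4(7) > 185.

E[X] = 327963575355/274877906944 ≈ 1.193; E[X] ≥ 1; first-moment method inconclusive here.


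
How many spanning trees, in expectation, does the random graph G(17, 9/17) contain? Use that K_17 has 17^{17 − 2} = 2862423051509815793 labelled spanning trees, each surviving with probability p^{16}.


K_17 has 17^{17 − 2} = 2862423051509815793 labelled spanning trees.
For each such spanning tree H, let X_H = 1 if all 16 edges of H are present in G. Then P[X_H = 1] = p^{16} = (9/17)^{16} = 1853020188851841/48661191875666868481.
Summing the indicators: E[X] = Σ_H E[X_H] = 2862423051509815793 · p^{16} = 2862423051509815793 · 1853020188851841/48661191875666868481 = 1853020188851841/17.
Numerically: E[X] ≈ 1.09e+14.

E[X] = 2862423051509815793 · (9/17)^{16} = 1853020188851841/17 ≈ 1.09e+14.


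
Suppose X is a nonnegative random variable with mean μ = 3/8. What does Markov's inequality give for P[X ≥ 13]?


μ = E[X] = 3/8, a = 13.
Markov: P[X ≥ 13] ≤ μ/a = (3/8)/13 = 3/104.
Numerically: ≈ 0.029.
(Since a = 13 > μ = 0.375, the bound 3/104 is < 1 and informative.)

P[X ≥ 13] ≤ 3/104 ≈ 0.029.


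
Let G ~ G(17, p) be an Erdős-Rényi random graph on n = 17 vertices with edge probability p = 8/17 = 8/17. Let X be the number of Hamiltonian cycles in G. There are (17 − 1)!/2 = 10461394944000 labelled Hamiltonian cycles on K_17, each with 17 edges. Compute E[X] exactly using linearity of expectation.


K_17 has (17 − 1)!/2 = 10461394944000 labelled Hamiltonian cycles.
For each such Hamiltonian cycle H, let X_H = 1 if all 17 edges of H are present in G. Then P[X_H = 1] = p^{17} = (8/17)^{17} = 2251799813685248/827240261886336764177.
By linearity: E[X] = Σ_H E[X_H] = 10461394944000 · p^{17} = 10461394944000 · 2251799813685248/827240261886336764177 = 23556967185786995434586112000/827240261886336764177.
Numerically: E[X] ≈ 2.848e+07.

E[X] = 10461394944000 · (8/17)^{17} = 23556967185786995434586112000/827240261886336764177 ≈ 2.848e+07.


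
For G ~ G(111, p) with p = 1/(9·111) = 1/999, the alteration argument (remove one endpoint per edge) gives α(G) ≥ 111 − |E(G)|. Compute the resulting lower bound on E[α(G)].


E[|E(G)|] = C(111, 2)·p = 6105 · (1/999) = 55/9.
E[α(G)] ≥ n − E[|E(G)|] = 111 − 55/9 = 944/9.
Numerically: ≈ 104.8889.
(This is only a lower bound; the true E[α(G)] may be larger.)

E[α(G)] ≥ 944/9 ≈ 104.8889.


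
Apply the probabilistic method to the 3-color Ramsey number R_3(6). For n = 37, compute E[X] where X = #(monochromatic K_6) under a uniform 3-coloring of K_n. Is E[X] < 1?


E[X] = C(37, 6) · 3^{1 − 15} = 2324784 · 3^{−14} = 2324784/4782969.
As a reduced fraction: E[X] = 774928/1594323 ≈ 0.486055.
Is E[X] < 1? YES.
Since E[X] < 1, there exists a 3-coloring of K_{37} with no monochromatic K_6; hence R_3(6) > 37.

E[X] = 774928/1594323 ≈ 0.486055; E[X] < 1, so R_3(6) > 37.


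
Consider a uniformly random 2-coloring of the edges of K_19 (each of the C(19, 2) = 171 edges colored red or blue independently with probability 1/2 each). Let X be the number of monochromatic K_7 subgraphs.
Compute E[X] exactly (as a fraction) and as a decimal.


Let X = Σ_S X_S over the C(19, 7) = 50388 subsets S of size 7, where X_S = 1 if the K_7 on S is monochromatic.
For a fixed S, the K_7 on S has C(7, 2) = 21 edges. P[all 21 edges red] = (1/2)^21, and likewise for blue, so P[monochromatic] = 2·(1/2)^21 = 2^{1 − 21} = 1/1048576.
By linearity: E[X] = C(19, 7) · 2^{1 − 21} = 50388 · 1/1048576 = 12597/262144.
Numerically: E[X] ≈ 0.0481.

E[X] = C(19,7)·2^(1−C(7,2)) = 12597/262144 ≈ 0.0481.


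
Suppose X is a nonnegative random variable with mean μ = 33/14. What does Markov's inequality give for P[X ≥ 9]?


μ = E[X] = 33/14, a = 9.
Markov: P[X ≥ 9] ≤ μ/a = (33/14)/9 = 11/42.
Numerically: ≈ 0.2619.
(Since a = 9 > μ = 2.3571, the bound 11/42 is < 1 and informative.)

P[X ≥ 9] ≤ 11/42 ≈ 0.2619.


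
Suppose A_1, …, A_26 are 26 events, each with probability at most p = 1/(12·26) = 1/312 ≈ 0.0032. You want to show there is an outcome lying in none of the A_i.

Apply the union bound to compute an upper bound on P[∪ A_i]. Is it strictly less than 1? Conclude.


Union bound: P[∪_{i=1}^{26} A_i] ≤ Σ_i P[A_i] ≤ 26·p = 26·(1/312) = 1/12.
Numerically: 1/12 ≈ 0.0833.
Is 1/12 < 1? YES.
Since P[∪ A_i] ≤ 1/12 < 1, the complement has P[∩ A_i^c] ≥ 1 − 1/12 = 11/12 > 0, so some outcome avoids every A_i.

26·p = 1/12 ≈ 0.0833; existence CERTIFIED by the union bound.


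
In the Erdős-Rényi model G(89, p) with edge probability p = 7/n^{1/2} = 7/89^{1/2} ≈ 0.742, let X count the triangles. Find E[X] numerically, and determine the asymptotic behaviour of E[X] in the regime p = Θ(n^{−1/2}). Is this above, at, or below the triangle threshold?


Number of potential triangles: C(89, 3) = 113564.
Each occurs with probability p³ ≈ (0.742)³ ≈ 4.0851604e-01.
By linearity: E[X] = C(89, 3)·p³ ≈ 113564 · 4.0851604e-01 ≈ 46392.71521.
Since α = 1/2 < 1, p = c/n^{1/2} ≫ 1/n is above the triangle threshold p ~ 1/n. Asymptotically E[X] ~ (c³/6)·n^{3(1−α)} = (7³/6)·n^{1.5} → ∞; triangles are abundant w.h.p.

E[X] ≈ 46392.71521; in regime p = Θ(1/n^{1/2}) E[X] diverges (above the triangle threshold p ~ 1/n).


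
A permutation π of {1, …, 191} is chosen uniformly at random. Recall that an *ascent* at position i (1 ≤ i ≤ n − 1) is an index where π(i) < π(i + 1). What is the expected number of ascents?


Write X = Σ X_I over i = 1, …, 190, with X_I the indicator of one ascent.
There are 190 indicators.
For each fixed i, the pair (π(i), π(i+1)) is a uniformly random ordered pair of distinct values from {1, …, 191}; by symmetry P[π(i) < π(i+1)] = 1/2.
By linearity: E[X] = 190 · (1/2) = (191 − 1) · (1/2) = 95 ≈ 95.0000.

E[X] = 95 = 95.0000.


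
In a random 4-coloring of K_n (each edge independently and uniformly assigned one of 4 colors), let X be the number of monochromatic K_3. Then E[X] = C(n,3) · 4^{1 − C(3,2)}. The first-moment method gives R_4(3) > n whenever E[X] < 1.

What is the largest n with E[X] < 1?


We need C(n, 3) · 4^{1 − 3} < 1, i.e. C(n, 3) < 4^{3 − 1} = 16.
Check values of n near the boundary:
  n = 3: C(3, 3) = 1; 1 < 16? YES
  n = 4: C(4, 3) = 4; 4 < 16? YES
  n = 5: C(5, 3) = 10; 10 < 16? YES
  n = 6: C(6, 3) = 20; 20 < 16? NO
The largest n with C(n, 3) < 16 is n = 5 (where E[X] = 5/8 ≈ 0.6250). Hence R_4(3) > 5, i.e. R_4(3) ≥ 6.

Largest n = 5; hence R_4(3) > 5.


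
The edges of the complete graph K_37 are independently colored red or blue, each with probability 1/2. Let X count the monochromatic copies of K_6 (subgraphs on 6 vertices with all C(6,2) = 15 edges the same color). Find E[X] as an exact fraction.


Let X = Σ_S X_S over the C(37, 6) = 2324784 subsets S of size 6, where X_S = 1 if the K_6 on S is monochromatic.
For a fixed S, the K_6 on S has C(6, 2) = 15 edges. P[all 15 edges red] = (1/2)^15, and likewise for blue, so P[monochromatic] = 2·(1/2)^15 = 2^{1 − 15} = 1/16384.
Summing: E[X] = C(37, 6) · 2^{1 − 15} = 2324784 · 1/16384 = 145299/1024.
Numerically: E[X] ≈ 141.89355.

E[X] = C(37,6)·2^(1−C(6,2)) = 145299/1024 ≈ 141.89355.


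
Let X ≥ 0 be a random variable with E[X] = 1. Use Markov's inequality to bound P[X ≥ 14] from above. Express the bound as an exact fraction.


μ = E[X] = 1, a = 14.
Markov: P[X ≥ 14] ≤ μ/a = (1)/14 = 1/14.
Numerically: ≈ 0.07143.
(Since a = 14 > μ = 1.00000, the bound 1/14 is < 1 and informative.)

P[X ≥ 14] ≤ 1/14 ≈ 0.07143.


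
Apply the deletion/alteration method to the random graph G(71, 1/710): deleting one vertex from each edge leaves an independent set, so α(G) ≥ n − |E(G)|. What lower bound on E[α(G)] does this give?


E[|E(G)|] = C(71, 2)·p = 2485 · (1/710) = 7/2.
E[α(G)] ≥ n − E[|E(G)|] = 71 − 7/2 = 135/2.
Numerically: ≈ 67.50000.
(This is only a lower bound; the true E[α(G)] may be larger.)

E[α(G)] ≥ 135/2 ≈ 67.50000.


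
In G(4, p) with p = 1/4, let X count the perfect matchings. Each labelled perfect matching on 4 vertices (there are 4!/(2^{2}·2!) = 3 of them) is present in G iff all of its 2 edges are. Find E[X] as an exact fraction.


K_4 has 4!/(2^{2}·2!) = 3 labelled perfect matchings.
For each such perfect matching H, let X_H = 1 if all 2 edges of H are present in G. Then P[X_H = 1] = p^{2} = (1/4)^{2} = 1/16.
By linearity of expectation: E[X] = Σ_H E[X_H] = 3 · p^{2} = 3 · 1/16 = 3/16.
Numerically: E[X] ≈ 0.1875.

E[X] = 3 · (1/4)^{2} = 3/16 ≈ 0.1875.


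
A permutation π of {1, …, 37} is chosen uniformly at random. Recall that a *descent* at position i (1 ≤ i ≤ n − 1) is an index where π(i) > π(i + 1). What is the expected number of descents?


Write X = Σ X_I over i = 1, …, 36, with X_I the indicator of one descent.
There are 36 indicators.
For each fixed i, the pair (π(i), π(i+1)) is a uniformly random ordered pair of distinct values from {1, …, 37}; by symmetry P[π(i) > π(i+1)] = 1/2.
By linearity: E[X] = 36 · (1/2) = (37 − 1) · (1/2) = 18 ≈ 18.0000.

E[X] = 18 = 18.0000.


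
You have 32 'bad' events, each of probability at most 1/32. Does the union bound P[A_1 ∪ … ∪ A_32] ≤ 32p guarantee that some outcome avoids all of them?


Union bound: P[∪_{i=1}^{32} A_i] ≤ Σ_i P[A_i] ≤ 32·p = 32·(1/32) = 1.
Numerically: 1 ≈ 1.000.
Is 1 < 1? NO.
Since the bound 1 is ≥ 1, the union bound is uninformative here; it does NOT by itself certify existence.

32·p = 1 ≈ 1.000; existence NOT certified by the union bound.


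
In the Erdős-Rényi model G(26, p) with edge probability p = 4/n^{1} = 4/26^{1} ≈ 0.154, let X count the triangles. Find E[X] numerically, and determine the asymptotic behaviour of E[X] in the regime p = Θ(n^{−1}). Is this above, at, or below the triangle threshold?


Number of potential triangles: C(26, 3) = 2600.
Each occurs with probability p³ ≈ (0.154)³ ≈ 3.64133e-03.
By linearity: E[X] = C(26, 3)·p³ ≈ 2600 · 3.64133e-03 ≈ 9.467.
Here α = 1, so p = 4/n is exactly at the triangle threshold p ~ 1/n. Asymptotically E[X] → c³/6 = 4³/6 = 32/3 ≈ 10.667, a bounded constant. In this regime the triangle count is asymptotically Poisson(c³/6).

E[X] ≈ 9.467; in regime p = Θ(1/n^{1}) E[X] stays bounded (at the triangle threshold p ~ 1/n).


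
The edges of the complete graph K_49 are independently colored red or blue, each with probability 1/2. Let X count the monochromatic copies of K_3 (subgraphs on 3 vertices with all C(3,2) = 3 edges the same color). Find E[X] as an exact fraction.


Let X = Σ_S X_S over the C(49, 3) = 18424 subsets S of size 3, where X_S = 1 if the K_3 on S is monochromatic.
For a fixed S, the K_3 on S has C(3, 2) = 3 edges. P[all 3 edges red] = (1/2)^3, and likewise for blue, so P[monochromatic] = 2·(1/2)^3 = 2^{1 − 3} = 1/4.
By linearity of expectation: E[X] = C(49, 3) · 2^{1 − 3} = 18424 · 1/4 = 4606.
Numerically: E[X] ≈ 4606.000.

E[X] = C(49,3)·2^(1−C(3,2)) = 4606 ≈ 4606.000.


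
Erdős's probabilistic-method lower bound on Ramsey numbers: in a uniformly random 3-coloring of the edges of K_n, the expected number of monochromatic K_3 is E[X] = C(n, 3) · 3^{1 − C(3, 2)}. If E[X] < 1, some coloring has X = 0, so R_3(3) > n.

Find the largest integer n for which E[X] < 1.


We need C(n, 3) · 3^{1 − 3} < 1, i.e. C(n, 3) < 3^{3 − 1} = 9.
Check values of n near the boundary:
  n = 3: C(3, 3) = 1; 1 < 9? YES
  n = 4: C(4, 3) = 4; 4 < 9? YES
  n = 5: C(5, 3) = 10; 10 < 9? NO
  n = 6: C(6, 3) = 20; 20 < 9? NO
The largest n with C(n, 3) < 9 is n = 4 (where E[X] = 4/9 ≈ 0.444). Hence R_3(3) > 4, i.e. R_3(3) ≥ 5.

Largest n = 4; hence R_3(3) > 4.


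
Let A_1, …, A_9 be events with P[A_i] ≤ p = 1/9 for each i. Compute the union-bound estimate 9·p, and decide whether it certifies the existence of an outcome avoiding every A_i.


Union bound: P[∪_{i=1}^{9} A_i] ≤ Σ_i P[A_i] ≤ 9·p = 9·(1/9) = 1.
Numerically: 1 ≈ 1.0000.
Is 1 < 1? NO.
Since the bound 1 is ≥ 1, the union bound is uninformative here; it does NOT by itself certify existence.

9·p = 1 ≈ 1.0000; existence NOT certified by the union bound.


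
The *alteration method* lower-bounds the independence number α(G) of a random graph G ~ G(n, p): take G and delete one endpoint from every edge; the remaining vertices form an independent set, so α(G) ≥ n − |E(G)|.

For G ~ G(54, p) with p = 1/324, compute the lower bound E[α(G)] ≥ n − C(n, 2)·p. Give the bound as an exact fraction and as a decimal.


E[|E(G)|] = C(54, 2)·p = 1431 · (1/324) = 53/12.
E[α(G)] ≥ n − E[|E(G)|] = 54 − 53/12 = 595/12.
Numerically: ≈ 49.58333.
(This is only a lower bound; the true E[α(G)] may be larger.)

E[α(G)] ≥ 595/12 ≈ 49.58333.


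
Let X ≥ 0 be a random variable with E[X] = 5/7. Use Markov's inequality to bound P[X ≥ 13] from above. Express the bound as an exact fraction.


μ = E[X] = 5/7, a = 13.
Markov: P[X ≥ 13] ≤ μ/a = (5/7)/13 = 5/91.
Numerically: ≈ 0.05495.
(Since a = 13 > μ = 0.71429, the bound 5/91 is < 1 and informative.)

P[X ≥ 13] ≤ 5/91 ≈ 0.05495.


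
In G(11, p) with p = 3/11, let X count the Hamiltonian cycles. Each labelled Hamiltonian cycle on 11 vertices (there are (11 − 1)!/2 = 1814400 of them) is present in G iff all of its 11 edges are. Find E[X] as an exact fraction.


K_11 has (11 − 1)!/2 = 1814400 labelled Hamiltonian cycles.
For each such Hamiltonian cycle H, let X_H = 1 if all 11 edges of H are present in G. Then P[X_H = 1] = p^{11} = (3/11)^{11} = 177147/285311670611.
Summing the indicators: E[X] = Σ_H E[X_H] = 1814400 · p^{11} = 1814400 · 177147/285311670611 = 321415516800/285311670611.
Numerically: E[X] ≈ 1.12654.

E[X] = 1814400 · (3/11)^{11} = 321415516800/285311670611 ≈ 1.12654.


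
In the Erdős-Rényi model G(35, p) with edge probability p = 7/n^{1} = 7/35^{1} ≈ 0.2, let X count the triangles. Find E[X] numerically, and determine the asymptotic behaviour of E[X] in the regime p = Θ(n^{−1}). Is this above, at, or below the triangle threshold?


Number of potential triangles: C(35, 3) = 6545.
Each occurs with probability p³ ≈ (0.2)³ ≈ 8.00000000e-03.
By linearity: E[X] = C(35, 3)·p³ ≈ 6545 · 8.00000000e-03 ≈ 52.360000.
Here α = 1, so p = 7/n is exactly at the triangle threshold p ~ 1/n. Asymptotically E[X] → c³/6 = 7³/6 = 343/6 ≈ 57.166667, a bounded constant. In this regime the triangle count is asymptotically Poisson(c³/6).

E[X] ≈ 52.360000; in regime p = Θ(1/n^{1}) E[X] stays bounded (at the triangle threshold p ~ 1/n).


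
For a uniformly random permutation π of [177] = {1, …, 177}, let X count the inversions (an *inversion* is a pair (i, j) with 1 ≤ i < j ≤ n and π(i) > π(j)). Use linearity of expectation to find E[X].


Write X = Σ X_I over the C(177, 2) = 15576 pairs i < j, with X_I the indicator of one inversion.
There are 15576 indicators.
For each fixed pair i < j, the values π(i) and π(j) are two distinct elements of {1, …, 177} in uniformly random order; by symmetry P[π(i) > π(j)] = 1/2.
By linearity: E[X] = 15576 · (1/2) = C(177, 2) · (1/2) = 15576/2 = 7788 ≈ 7788.000000.

E[X] = 7788 = 7788.000000.


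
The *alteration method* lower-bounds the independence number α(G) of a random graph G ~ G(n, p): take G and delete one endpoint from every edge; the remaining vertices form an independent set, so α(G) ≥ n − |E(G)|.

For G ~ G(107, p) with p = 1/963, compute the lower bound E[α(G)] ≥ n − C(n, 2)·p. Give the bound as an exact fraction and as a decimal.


E[|E(G)|] = C(107, 2)·p = 5671 · (1/963) = 53/9.
E[α(G)] ≥ n − E[|E(G)|] = 107 − 53/9 = 910/9.
Numerically: ≈ 101.11111.
(This is only a lower bound; the true E[α(G)] may be larger.)

E[α(G)] ≥ 910/9 ≈ 101.11111.


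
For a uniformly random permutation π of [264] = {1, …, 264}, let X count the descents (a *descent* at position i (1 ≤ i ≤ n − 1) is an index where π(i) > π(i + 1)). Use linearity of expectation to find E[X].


Write X = Σ X_I over i = 1, …, 263, with X_I the indicator of one descent.
There are 263 indicators.
For each fixed i, the pair (π(i), π(i+1)) is a uniformly random ordered pair of distinct values from {1, …, 264}; by symmetry P[π(i) > π(i+1)] = 1/2.
By linearity: E[X] = 263 · (1/2) = (264 − 1) · (1/2) = 263/2 ≈ 131.5000.

E[X] = 263/2 = 131.5000.


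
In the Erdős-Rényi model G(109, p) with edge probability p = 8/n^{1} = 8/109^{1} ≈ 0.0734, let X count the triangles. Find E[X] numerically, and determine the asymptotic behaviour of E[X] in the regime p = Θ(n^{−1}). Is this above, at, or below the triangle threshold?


Number of potential triangles: C(109, 3) = 209934.
Each occurs with probability p³ ≈ (0.0734)³ ≈ 3.95358e-04.
By linearity: E[X] = C(109, 3)·p³ ≈ 209934 · 3.95358e-04 ≈ 82.999.
Here α = 1, so p = 8/n is exactly at the triangle threshold p ~ 1/n. Asymptotically E[X] → c³/6 = 8³/6 = 256/3 ≈ 85.333, a bounded constant. In this regime the triangle count is asymptotically Poisson(c³/6).

E[X] ≈ 82.999; in regime p = Θ(1/n^{1}) E[X] stays bounded (at the triangle threshold p ~ 1/n).


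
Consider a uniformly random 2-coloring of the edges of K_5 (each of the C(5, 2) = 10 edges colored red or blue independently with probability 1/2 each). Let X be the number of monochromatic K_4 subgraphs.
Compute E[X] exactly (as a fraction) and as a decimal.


Let X = Σ_S X_S over the C(5, 4) = 5 subsets S of size 4, where X_S = 1 if the K_4 on S is monochromatic.
For a fixed S, the K_4 on S has C(4, 2) = 6 edges. P[all 6 edges red] = (1/2)^6, and likewise for blue, so P[monochromatic] = 2·(1/2)^6 = 2^{1 − 6} = 1/32.
By linearity: E[X] = C(5, 4) · 2^{1 − 6} = 5 · 1/32 = 5/32.
Numerically: E[X] ≈ 0.1562.

E[X] = C(5,4)·2^(1−C(4,2)) = 5/32 ≈ 0.1562.


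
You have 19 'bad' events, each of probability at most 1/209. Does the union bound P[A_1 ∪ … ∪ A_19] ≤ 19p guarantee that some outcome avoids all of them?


Union bound: P[∪_{i=1}^{19} A_i] ≤ Σ_i P[A_i] ≤ 19·p = 19·(1/209) = 1/11.
Numerically: 1/11 ≈ 0.0909091.
Is 1/11 < 1? YES.
Since P[∪ A_i] ≤ 1/11 < 1, the complement has P[∩ A_i^c] ≥ 1 − 1/11 = 10/11 > 0, so some outcome avoids every A_i.

19·p = 1/11 ≈ 0.0909091; existence CERTIFIED by the union bound.


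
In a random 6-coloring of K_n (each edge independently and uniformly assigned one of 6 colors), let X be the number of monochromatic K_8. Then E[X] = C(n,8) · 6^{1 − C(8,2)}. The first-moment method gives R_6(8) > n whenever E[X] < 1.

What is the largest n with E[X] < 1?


We need C(n, 8) · 6^{1 − 28} < 1, i.e. C(n, 8) < 6^{28 − 1} = 1023490369077469249536.
Check values of n near the boundary:
  n = 1590: C(1590, 8) = 995397314198933813310; 995397314198933813310 < 1023490369077469249536? YES
  n = 1591: C(1591, 8) = 1000427749141189953870; 1000427749141189953870 < 1023490369077469249536? YES
  n = 1592: C(1592, 8) = 1005480414540892933435; 1005480414540892933435 < 1023490369077469249536? YES
  n = 1593: C(1593, 8) = 1010555394551193970323; 1010555394551193970323 < 1023490369077469249536? YES
  n = 1594: C(1594, 8) = 1015652773590544255167; 1015652773590544255167 < 1023490369077469249536? YES
  n = 1595: C(1595, 8) = 1020772636343363633895; 1020772636343363633895 < 1023490369077469249536? YES
  n = 1596: C(1596, 8) = 1025915067760710553965; 1025915067760710553965 < 1023490369077469249536? NO
  n = 1597: C(1597, 8) = 1031080153060953275445; 1031080153060953275445 < 1023490369077469249536? NO
  n = 1598: C(1598, 8) = 1036267977730442348529; 1036267977730442348529 < 1023490369077469249536? NO
The largest n with C(n, 8) < 1023490369077469249536 is n = 1595 (where E[X] = 113419181815929292655/113721152119718805504 ≈ 0.99734). Hence R_6(8) > 1595, i.e. R_6(8) ≥ 1596.

Largest n = 1595; hence R_6(8) > 1595.


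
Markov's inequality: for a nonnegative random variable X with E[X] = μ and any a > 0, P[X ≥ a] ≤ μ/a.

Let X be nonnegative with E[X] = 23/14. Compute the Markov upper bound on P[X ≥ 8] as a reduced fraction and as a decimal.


μ = E[X] = 23/14, a = 8.
Markov: P[X ≥ 8] ≤ μ/a = (23/14)/8 = 23/112.
Numerically: ≈ 0.205.
(Since a = 8 > μ = 1.643, the bound 23/112 is < 1 and informative.)

P[X ≥ 8] ≤ 23/112 ≈ 0.205.


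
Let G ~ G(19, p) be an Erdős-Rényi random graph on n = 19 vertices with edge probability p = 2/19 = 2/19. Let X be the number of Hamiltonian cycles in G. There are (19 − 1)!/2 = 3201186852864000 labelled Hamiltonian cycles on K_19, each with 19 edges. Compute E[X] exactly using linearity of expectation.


K_19 has (19 − 1)!/2 = 3201186852864000 labelled Hamiltonian cycles.
For each such Hamiltonian cycle H, let X_H = 1 if all 19 edges of H are present in G. Then P[X_H = 1] = p^{19} = (2/19)^{19} = 524288/1978419655660313589123979.
By linearity of expectation: E[X] = Σ_H E[X_H] = 3201186852864000 · p^{19} = 3201186852864000 · 524288/1978419655660313589123979 = 1678343852714360832000/1978419655660313589123979.
Numerically: E[X] ≈ 0.0008483.

E[X] = 3201186852864000 · (2/19)^{19} = 1678343852714360832000/1978419655660313589123979 ≈ 0.0008483.


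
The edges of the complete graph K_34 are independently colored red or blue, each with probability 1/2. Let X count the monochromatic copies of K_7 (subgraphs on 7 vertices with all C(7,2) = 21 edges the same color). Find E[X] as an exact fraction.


Let X = Σ_S X_S over the C(34, 7) = 5379616 subsets S of size 7, where X_S = 1 if the K_7 on S is monochromatic.
For a fixed S, the K_7 on S has C(7, 2) = 21 edges. P[all 21 edges red] = (1/2)^21, and likewise for blue, so P[monochromatic] = 2·(1/2)^21 = 2^{1 − 21} = 1/1048576.
Summing: E[X] = C(34, 7) · 2^{1 − 21} = 5379616 · 1/1048576 = 168113/32768.
Numerically: E[X] ≈ 5.13040.

E[X] = C(34,7)·2^(1−C(7,2)) = 168113/32768 ≈ 5.13040.


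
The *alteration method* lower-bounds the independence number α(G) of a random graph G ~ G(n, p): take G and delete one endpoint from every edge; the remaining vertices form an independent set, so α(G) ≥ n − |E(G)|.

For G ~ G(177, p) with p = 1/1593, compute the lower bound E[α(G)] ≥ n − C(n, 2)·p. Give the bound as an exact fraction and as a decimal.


E[|E(G)|] = C(177, 2)·p = 15576 · (1/1593) = 88/9.
E[α(G)] ≥ n − E[|E(G)|] = 177 − 88/9 = 1505/9.
Numerically: ≈ 167.22222.
(This is only a lower bound; the true E[α(G)] may be larger.)

E[α(G)] ≥ 1505/9 ≈ 167.22222.


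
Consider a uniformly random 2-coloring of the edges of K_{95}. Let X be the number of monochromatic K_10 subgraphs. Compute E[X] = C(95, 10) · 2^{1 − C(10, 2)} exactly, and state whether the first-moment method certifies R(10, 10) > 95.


E[X] = C(95, 10) · 2^{1 − 45} = 10104934117421 · 2^{−44} = 10104934117421/17592186044416.
As a reduced fraction: E[X] = 10104934117421/17592186044416 ≈ 0.574399.
Is E[X] < 1? YES.
Since E[X] < 1, there exists a 2-coloring of K_{95} with no monochromatic K_10; hence R(10, 10) > 95.

E[X] = 10104934117421/17592186044416 ≈ 0.574399; E[X] < 1, so R(10, 10) > 95.
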